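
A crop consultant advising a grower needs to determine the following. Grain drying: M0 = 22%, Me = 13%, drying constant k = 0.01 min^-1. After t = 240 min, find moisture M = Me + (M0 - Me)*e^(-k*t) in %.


M = Me + (M0 - Me) * e^(-k*t)
  = 13 + (22 - 13) * e^(-0.01*240)
  = 13 + 9 * e^(-2.400)
  = 13 + 9 * 0.09072
  = 13 + 0.8165
  = 13.82%


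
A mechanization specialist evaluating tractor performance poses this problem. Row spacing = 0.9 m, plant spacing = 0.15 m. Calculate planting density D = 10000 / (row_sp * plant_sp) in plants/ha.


D = 10000 / (row_sp * plant_sp)
  = 10000 / (0.9 * 0.15)
  = 10000 / 0.1350
  = 74074.07 plants/ha


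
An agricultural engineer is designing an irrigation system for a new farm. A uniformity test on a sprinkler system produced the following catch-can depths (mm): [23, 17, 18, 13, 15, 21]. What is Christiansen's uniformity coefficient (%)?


xbar = 107 / 6 = 17.833
sum|xi - xbar| = 17
CU = 100 * (1 - 17 / (6 * 17.833))
   = 100 * (1 - 0.1589)
   = 84.11%


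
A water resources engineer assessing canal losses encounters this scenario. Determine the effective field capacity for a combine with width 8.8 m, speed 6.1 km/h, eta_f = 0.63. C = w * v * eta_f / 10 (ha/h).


C = w * v * eta_f / 10
  = 8.8 * 6.1 * 0.63 / 10
  = 33.82 / 10
  = 3.38 ha/h


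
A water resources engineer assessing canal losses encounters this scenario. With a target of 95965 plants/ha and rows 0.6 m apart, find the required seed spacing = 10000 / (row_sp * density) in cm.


spacing = 10000 / (row_sp * density)
        = 10000 / (0.6 * 95965)
        = 10000 / 57579
        = 0.17367 m = 17.37 cm


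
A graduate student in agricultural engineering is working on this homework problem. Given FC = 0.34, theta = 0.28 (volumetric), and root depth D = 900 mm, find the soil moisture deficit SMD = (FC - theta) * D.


SMD = (FC - theta) * D
    = (0.34 - 0.28) * 900
    = 0.060 * 900
    = 54 mm


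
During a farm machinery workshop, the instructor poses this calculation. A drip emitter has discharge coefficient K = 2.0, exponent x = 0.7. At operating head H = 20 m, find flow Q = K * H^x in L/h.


Q = K * H^x
  = 2.0 * 20^0.7
  = 2.0 * 8.1418
  = 16.28 L/h


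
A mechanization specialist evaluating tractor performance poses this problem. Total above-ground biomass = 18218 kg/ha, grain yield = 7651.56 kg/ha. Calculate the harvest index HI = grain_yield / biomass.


HI = grain_yield / biomass
   = 7651.56 / 18218
   = 0.42


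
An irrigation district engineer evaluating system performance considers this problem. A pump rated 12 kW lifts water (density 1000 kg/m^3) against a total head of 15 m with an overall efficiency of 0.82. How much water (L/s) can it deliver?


Q = (P * 1000 * eta) / (rho * g * H)
  = (12 * 1000 * 0.82) / (1000 * 9.81 * 15)
  = 9840 / 147150
  = 0.06687 m^3/s = 66.87 L/s


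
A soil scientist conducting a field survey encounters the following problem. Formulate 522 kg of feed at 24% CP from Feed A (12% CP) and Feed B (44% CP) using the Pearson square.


parts_A = CP_b - target = 44 - 24 = 20
parts_B = target - CP_a = 24 - 12 = 12
total_parts = 20 + 12 = 32
Feed A = 522 * 20 / 32 = 326.25 kg
Feed B = 522 * 12 / 32 = 195.75 kg

326.25 kg


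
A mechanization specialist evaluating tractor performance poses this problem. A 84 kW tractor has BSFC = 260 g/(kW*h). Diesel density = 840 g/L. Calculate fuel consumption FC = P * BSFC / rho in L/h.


FC = P * BSFC / rho_fuel
   = 84 * 260 / 840
   = 21840 / 840
   = 26 L/h


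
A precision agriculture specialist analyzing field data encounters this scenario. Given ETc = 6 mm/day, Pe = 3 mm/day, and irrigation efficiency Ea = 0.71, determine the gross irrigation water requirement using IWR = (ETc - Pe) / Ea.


IWR = (ETc - Pe) / Ea
    = (6 - 3) / 0.71
    = 3 / 0.71
    = 4.23 mm/day


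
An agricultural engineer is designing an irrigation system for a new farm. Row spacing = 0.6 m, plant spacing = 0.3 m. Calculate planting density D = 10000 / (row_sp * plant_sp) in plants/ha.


D = 10000 / (row_sp * plant_sp)
  = 10000 / (0.6 * 0.3)
  = 10000 / 0.1800
  = 55555.56 plants/ha


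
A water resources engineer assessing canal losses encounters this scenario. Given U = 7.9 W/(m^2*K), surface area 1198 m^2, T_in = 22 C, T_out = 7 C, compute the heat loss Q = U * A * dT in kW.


dT = 22 - (7) = 15 K
Q = U * A * dT
  = 7.9 * 1198 * 15
  = 141963 W = 141.96 kW


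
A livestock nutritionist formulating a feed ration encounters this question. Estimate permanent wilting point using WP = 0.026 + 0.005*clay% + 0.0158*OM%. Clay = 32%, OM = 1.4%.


WP = 0.026 + 0.005*32 + 0.0158*1.4
   = 0.026 + 0.1600 + 0.0221
   = 0.2081


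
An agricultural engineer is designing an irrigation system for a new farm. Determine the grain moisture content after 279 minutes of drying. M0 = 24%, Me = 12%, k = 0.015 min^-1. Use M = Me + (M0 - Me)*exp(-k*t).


M = Me + (M0 - Me) * e^(-k*t)
  = 12 + (24 - 12) * e^(-0.015*279)
  = 12 + 12 * e^(-4.185)
  = 12 + 12 * 0.01522
  = 12 + 0.1827
  = 12.18%


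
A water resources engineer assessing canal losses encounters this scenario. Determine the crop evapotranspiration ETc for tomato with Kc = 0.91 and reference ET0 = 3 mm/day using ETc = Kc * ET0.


ETc = Kc * ET0
    = 0.91 * 3
    = 2.73 mm/day


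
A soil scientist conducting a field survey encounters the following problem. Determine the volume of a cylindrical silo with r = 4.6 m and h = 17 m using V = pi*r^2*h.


V = pi * r^2 * h
  = pi * 4.6^2 * 17
  = pi * 21.16 * 17
  = 1130.09 m^3


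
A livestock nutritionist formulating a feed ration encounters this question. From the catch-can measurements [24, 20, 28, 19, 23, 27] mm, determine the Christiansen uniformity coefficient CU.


xbar = 141 / 6 = 23.500
sum|xi - xbar| = 17
CU = 100 * (1 - 17 / (6 * 23.500))
   = 100 * (1 - 0.1206)
   = 87.94%


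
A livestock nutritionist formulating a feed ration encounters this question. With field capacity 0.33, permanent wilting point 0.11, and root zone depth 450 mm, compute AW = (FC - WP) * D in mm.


AW = (FC - WP) * D
   = (0.33 - 0.11) * 450
   = 0.22 * 450
   = 99 mm


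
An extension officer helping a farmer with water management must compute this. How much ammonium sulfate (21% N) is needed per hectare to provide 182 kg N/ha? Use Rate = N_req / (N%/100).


Rate = N_required / (N_content / 100)
     = 182 / (21 / 100)
     = 182 / 0.21
     = 866.67 kg/ha


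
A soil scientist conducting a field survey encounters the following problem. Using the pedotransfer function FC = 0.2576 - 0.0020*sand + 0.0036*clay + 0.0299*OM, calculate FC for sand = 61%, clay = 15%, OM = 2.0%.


FC = 0.2576 - 0.0020*61 + 0.0036*15 + 0.0299*2.0
   = 0.2576 - 0.1220 + 0.0540 + 0.0598
   = 0.2494


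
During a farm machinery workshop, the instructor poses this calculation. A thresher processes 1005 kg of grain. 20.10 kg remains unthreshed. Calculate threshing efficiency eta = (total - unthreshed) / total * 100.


eta = (total - unthreshed) / total * 100
    = (1005 - 20.10) / 1005 * 100
    = 984.90 / 1005 * 100
    = 98%


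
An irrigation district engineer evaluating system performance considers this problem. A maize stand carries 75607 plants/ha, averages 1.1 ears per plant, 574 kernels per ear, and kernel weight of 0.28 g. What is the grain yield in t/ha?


Y = density * ears * kernels * kw
  = 75607 * 1.1 * 574 * 0.28 g/ha
  = 13366712.74 g/ha
  = 13366.71 kg/ha = 13.37 t/ha


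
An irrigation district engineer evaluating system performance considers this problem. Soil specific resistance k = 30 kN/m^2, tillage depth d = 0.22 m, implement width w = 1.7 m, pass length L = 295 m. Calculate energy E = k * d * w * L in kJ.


E = k * d * w * L
  = 30 * 0.22 * 1.7 * 295
  = 3309.90 kJ


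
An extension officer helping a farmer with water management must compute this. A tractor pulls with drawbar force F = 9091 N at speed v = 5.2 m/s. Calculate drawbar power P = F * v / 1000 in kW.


P = F * v / 1000
  = 9091 * 5.2 / 1000
  = 47273.20 / 1000
  = 47.27 kW


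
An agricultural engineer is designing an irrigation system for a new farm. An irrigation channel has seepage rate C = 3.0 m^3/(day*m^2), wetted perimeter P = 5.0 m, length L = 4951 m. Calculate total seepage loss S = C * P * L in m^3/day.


S = C * P * L
  = 3.0 * 5.0 * 4951
  = 74265 m^3/day


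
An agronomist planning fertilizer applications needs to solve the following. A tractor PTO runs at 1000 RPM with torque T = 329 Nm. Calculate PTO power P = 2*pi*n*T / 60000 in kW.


P = 2*pi*n*T / 60000
  = 2*pi * 1000 * 329 / 60000
  = 2067167.97 / 60000
  = 34.45 kW


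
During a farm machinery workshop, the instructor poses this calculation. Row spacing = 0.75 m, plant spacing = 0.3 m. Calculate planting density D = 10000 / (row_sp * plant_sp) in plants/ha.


D = 10000 / (row_sp * plant_sp)
  = 10000 / (0.75 * 0.3)
  = 10000 / 0.2250
  = 44444.44 plants/ha


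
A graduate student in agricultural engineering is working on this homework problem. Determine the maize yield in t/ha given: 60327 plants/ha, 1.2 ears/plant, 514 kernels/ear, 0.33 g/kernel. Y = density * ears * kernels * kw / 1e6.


Y = density * ears * kernels * kw
  = 60327 * 1.2 * 514 * 0.33 g/ha
  = 12279198.89 g/ha
  = 12279.20 kg/ha = 12.28 t/ha


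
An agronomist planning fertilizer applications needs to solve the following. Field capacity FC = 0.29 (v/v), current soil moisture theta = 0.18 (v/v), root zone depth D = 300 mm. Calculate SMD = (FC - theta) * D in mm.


SMD = (FC - theta) * D
    = (0.29 - 0.18) * 300
    = 0.110 * 300
    = 33 mm


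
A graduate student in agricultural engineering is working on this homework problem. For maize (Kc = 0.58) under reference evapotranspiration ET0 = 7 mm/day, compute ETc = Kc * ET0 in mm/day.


ETc = Kc * ET0
    = 0.58 * 7
    = 4.06 mm/day


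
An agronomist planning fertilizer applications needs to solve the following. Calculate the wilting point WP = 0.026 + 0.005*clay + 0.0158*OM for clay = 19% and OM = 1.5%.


WP = 0.026 + 0.005*19 + 0.0158*1.5
   = 0.026 + 0.0950 + 0.0237
   = 0.1447


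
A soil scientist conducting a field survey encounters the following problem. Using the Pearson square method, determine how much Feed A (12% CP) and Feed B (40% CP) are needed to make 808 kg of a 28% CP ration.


parts_A = CP_b - target = 40 - 28 = 12
parts_B = target - CP_a = 28 - 12 = 16
total_parts = 12 + 16 = 28
Feed A = 808 * 12 / 28 = 346.29 kg
Feed B = 808 * 16 / 28 = 461.71 kg

346.29 kg


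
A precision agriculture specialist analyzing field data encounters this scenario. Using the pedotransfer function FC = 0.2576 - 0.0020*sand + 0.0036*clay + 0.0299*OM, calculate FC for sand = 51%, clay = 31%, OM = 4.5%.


FC = 0.2576 - 0.0020*51 + 0.0036*31 + 0.0299*4.5
   = 0.2576 - 0.1020 + 0.1116 + 0.1346
   = 0.4018


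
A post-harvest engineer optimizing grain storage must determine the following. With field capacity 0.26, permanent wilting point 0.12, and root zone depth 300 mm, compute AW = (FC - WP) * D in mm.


AW = (FC - WP) * D
   = (0.26 - 0.12) * 300
   = 0.14 * 300
   = 42 mm


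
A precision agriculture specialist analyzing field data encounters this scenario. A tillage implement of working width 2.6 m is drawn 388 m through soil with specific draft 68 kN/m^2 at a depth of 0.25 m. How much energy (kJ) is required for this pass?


E = k * d * w * L
  = 68 * 0.25 * 2.6 * 388
  = 17149.60 kJ


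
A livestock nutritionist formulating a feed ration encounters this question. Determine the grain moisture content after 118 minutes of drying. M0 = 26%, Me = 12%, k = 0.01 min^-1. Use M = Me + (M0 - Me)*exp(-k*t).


M = Me + (M0 - Me) * e^(-k*t)
  = 12 + (26 - 12) * e^(-0.01*118)
  = 12 + 14 * e^(-1.180)
  = 12 + 14 * 0.30728
  = 12 + 4.3019
  = 16.30%


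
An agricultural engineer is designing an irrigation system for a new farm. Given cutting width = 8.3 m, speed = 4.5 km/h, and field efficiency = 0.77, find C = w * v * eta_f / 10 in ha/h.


C = w * v * eta_f / 10
  = 8.3 * 4.5 * 0.77 / 10
  = 28.76 / 10
  = 2.88 ha/h


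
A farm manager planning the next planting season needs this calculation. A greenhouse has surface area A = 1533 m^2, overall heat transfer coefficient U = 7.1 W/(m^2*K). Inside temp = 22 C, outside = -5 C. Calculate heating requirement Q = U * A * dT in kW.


dT = 22 - (-5) = 27 K
Q = U * A * dT
  = 7.1 * 1533 * 27
  = 293876.10 W = 293.88 kW


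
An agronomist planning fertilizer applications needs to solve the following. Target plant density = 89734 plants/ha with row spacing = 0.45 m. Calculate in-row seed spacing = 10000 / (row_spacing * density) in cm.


spacing = 10000 / (row_sp * density)
        = 10000 / (0.45 * 89734)
        = 10000 / 40380.30
        = 0.24765 m = 24.76 cm


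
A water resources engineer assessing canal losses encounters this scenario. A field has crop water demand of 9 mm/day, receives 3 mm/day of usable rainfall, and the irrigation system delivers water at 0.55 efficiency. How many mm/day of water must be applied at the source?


IWR = (ETc - Pe) / Ea
    = (9 - 3) / 0.55
    = 6 / 0.55
    = 10.91 mm/day


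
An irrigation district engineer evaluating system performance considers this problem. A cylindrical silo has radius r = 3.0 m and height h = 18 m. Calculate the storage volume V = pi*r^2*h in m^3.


V = pi * r^2 * h
  = pi * 3.0^2 * 18
  = pi * 9 * 18
  = 508.94 m^3


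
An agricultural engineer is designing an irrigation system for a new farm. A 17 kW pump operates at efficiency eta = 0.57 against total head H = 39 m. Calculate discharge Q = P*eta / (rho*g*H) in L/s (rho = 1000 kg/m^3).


Q = (P * 1000 * eta) / (rho * g * H)
  = (17 * 1000 * 0.57) / (1000 * 9.81 * 39)
  = 9690 / 382590
  = 0.02533 m^3/s = 25.33 L/s


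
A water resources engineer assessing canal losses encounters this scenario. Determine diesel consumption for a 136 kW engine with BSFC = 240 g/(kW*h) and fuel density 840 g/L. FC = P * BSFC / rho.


FC = P * BSFC / rho_fuel
   = 136 * 240 / 840
   = 32640 / 840
   = 38.86 L/h


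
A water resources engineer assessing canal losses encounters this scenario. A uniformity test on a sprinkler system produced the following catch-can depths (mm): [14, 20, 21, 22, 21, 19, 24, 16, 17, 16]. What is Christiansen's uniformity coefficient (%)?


xbar = 190 / 10 = 19
sum|xi - xbar| = 26
CU = 100 * (1 - 26 / (10 * 19))
   = 100 * (1 - 0.1368)
   = 86.32%


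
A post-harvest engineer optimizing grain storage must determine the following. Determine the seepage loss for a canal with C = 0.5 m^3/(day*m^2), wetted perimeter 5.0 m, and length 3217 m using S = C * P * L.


S = C * P * L
  = 0.5 * 5.0 * 3217
  = 8042.50 m^3/day


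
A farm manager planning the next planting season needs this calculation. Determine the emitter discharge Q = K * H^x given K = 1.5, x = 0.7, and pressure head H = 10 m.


Q = K * H^x
  = 1.5 * 10^0.7
  = 1.5 * 5.0119
  = 7.52 L/h


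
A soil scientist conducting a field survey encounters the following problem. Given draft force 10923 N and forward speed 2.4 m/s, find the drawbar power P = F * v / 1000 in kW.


P = F * v / 1000
  = 10923 * 2.4 / 1000
  = 26215.20 / 1000
  = 26.22 kW


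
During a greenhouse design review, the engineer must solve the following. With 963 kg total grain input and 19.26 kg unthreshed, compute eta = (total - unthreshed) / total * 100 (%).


eta = (total - unthreshed) / total * 100
    = (963 - 19.26) / 963 * 100
    = 943.74 / 963 * 100
    = 98%


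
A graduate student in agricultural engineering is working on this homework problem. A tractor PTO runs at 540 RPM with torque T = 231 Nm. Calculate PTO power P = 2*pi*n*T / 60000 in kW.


P = 2*pi*n*T / 60000
  = 2*pi * 540 * 231 / 60000
  = 783764.54 / 60000
  = 13.06 kW


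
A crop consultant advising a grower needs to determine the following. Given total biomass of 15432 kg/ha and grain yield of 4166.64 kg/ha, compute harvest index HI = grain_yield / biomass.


HI = grain_yield / biomass
   = 4166.64 / 15432
   = 0.27


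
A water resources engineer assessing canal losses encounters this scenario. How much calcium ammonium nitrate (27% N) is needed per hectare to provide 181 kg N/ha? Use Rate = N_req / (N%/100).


Rate = N_required / (N_content / 100)
     = 181 / (27 / 100)
     = 181 / 0.27
     = 670.37 kg/ha


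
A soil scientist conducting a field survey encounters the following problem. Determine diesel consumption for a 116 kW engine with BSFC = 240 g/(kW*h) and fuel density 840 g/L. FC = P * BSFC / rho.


FC = P * BSFC / rho_fuel
   = 116 * 240 / 840
   = 27840 / 840
   = 33.14 L/h


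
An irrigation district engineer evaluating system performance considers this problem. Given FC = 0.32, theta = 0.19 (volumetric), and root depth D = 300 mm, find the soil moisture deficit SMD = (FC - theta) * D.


SMD = (FC - theta) * D
    = (0.32 - 0.19) * 300
    = 0.130 * 300
    = 39 mm


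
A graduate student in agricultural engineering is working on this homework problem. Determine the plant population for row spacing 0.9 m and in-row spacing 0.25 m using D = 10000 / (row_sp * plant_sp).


D = 10000 / (row_sp * plant_sp)
  = 10000 / (0.9 * 0.25)
  = 10000 / 0.2250
  = 44444.44 plants/ha


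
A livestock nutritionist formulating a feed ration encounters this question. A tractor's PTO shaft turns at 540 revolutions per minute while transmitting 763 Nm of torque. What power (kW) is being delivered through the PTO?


P = 2*pi*n*T / 60000
  = 2*pi * 540 * 763 / 60000
  = 2588798.01 / 60000
  = 43.15 kW


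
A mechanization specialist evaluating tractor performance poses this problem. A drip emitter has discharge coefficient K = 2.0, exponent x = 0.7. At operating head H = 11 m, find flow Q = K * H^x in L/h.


Q = K * H^x
  = 2.0 * 11^0.7
  = 2.0 * 5.3577
  = 10.72 L/h


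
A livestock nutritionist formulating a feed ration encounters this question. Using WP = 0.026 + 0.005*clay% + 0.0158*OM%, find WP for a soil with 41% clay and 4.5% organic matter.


WP = 0.026 + 0.005*41 + 0.0158*4.5
   = 0.026 + 0.2050 + 0.0711
   = 0.3021


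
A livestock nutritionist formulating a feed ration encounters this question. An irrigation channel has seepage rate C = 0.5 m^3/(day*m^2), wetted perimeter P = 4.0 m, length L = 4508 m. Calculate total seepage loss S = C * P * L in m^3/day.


S = C * P * L
  = 0.5 * 4.0 * 4508
  = 9016 m^3/day


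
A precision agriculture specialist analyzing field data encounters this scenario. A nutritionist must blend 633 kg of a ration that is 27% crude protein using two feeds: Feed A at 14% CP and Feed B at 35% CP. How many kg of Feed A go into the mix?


parts_A = CP_b - target = 35 - 27 = 8
parts_B = target - CP_a = 27 - 14 = 13
total_parts = 8 + 13 = 21
Feed A = 633 * 8 / 21 = 241.14 kg
Feed B = 633 * 13 / 21 = 391.86 kg

241.14 kg


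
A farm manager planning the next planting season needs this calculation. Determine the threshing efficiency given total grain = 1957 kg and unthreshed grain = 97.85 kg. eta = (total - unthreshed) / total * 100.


eta = (total - unthreshed) / total * 100
    = (1957 - 97.85) / 1957 * 100
    = 1859.15 / 1957 * 100
    = 95%


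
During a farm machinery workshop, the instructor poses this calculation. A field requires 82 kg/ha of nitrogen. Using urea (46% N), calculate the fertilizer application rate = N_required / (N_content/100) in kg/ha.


Rate = N_required / (N_content / 100)
     = 82 / (46 / 100)
     = 82 / 0.46
     = 178.26 kg/ha


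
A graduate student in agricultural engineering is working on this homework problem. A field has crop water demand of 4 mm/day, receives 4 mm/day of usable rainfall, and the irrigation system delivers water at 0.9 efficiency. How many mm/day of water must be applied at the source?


IWR = (ETc - Pe) / Ea
    = (4 - 4) / 0.9
    = 0 / 0.9
    = 0 mm/day


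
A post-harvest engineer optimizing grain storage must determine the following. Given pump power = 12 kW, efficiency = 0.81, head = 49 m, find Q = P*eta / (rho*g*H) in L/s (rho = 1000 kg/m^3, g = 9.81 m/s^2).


Q = (P * 1000 * eta) / (rho * g * H)
  = (12 * 1000 * 0.81) / (1000 * 9.81 * 49)
  = 9720 / 480690
  = 0.02022 m^3/s = 20.22 L/s


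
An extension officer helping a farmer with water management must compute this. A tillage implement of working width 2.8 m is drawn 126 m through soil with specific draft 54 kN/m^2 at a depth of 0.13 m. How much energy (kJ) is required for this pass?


E = k * d * w * L
  = 54 * 0.13 * 2.8 * 126
  = 2476.66 kJ


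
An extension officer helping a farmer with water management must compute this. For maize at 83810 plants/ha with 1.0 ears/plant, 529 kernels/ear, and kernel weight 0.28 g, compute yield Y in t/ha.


Y = density * ears * kernels * kw
  = 83810 * 1.0 * 529 * 0.28 g/ha
  = 12413937.20 g/ha
  = 12413.94 kg/ha = 12.41 t/ha


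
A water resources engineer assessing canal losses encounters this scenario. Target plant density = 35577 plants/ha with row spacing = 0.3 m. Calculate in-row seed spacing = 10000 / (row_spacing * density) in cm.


spacing = 10000 / (row_sp * density)
        = 10000 / (0.3 * 35577)
        = 10000 / 10673.10
        = 0.93693 m = 93.69 cm


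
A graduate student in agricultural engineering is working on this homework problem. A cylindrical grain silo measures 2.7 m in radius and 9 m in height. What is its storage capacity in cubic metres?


V = pi * r^2 * h
  = pi * 2.7^2 * 9
  = pi * 7.29 * 9
  = 206.12 m^3


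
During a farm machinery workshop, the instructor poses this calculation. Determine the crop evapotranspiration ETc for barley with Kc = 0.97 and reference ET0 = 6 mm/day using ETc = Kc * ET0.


ETc = Kc * ET0
    = 0.97 * 6
    = 5.82 mm/day


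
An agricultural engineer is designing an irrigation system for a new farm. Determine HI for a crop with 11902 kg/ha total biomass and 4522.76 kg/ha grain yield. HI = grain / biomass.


HI = grain_yield / biomass
   = 4522.76 / 11902
   = 0.38


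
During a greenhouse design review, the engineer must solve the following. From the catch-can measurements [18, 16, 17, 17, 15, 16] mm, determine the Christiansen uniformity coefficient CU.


xbar = 99 / 6 = 16.500
sum|xi - xbar| = 5
CU = 100 * (1 - 5 / (6 * 16.500))
   = 100 * (1 - 0.0505)
   = 94.95%


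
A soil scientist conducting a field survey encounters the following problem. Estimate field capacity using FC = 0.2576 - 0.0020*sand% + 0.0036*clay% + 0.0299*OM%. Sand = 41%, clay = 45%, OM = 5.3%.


FC = 0.2576 - 0.0020*41 + 0.0036*45 + 0.0299*5.3
   = 0.2576 - 0.0820 + 0.1620 + 0.1585
   = 0.4961


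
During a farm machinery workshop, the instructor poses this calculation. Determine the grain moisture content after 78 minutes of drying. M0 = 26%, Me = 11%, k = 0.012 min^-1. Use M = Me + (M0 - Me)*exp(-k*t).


M = Me + (M0 - Me) * e^(-k*t)
  = 11 + (26 - 11) * e^(-0.012*78)
  = 11 + 15 * e^(-0.936)
  = 11 + 15 * 0.39219
  = 11 + 5.8829
  = 16.88%


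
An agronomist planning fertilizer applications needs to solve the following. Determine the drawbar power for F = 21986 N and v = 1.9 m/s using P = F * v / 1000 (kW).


P = F * v / 1000
  = 21986 * 1.9 / 1000
  = 41773.40 / 1000
  = 41.77 kW


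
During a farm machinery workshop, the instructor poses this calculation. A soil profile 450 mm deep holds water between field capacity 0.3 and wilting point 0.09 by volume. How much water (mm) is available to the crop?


AW = (FC - WP) * D
   = (0.3 - 0.09) * 450
   = 0.21 * 450
   = 94.50 mm


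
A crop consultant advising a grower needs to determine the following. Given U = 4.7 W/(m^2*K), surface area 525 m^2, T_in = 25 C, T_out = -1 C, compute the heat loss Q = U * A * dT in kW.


dT = 25 - (-1) = 26 K
Q = U * A * dT
  = 4.7 * 525 * 26
  = 64155 W = 64.16 kW


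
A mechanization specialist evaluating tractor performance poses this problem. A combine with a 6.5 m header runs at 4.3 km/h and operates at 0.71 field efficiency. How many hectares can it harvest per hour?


C = w * v * eta_f / 10
  = 6.5 * 4.3 * 0.71 / 10
  = 19.84 / 10
  = 1.98 ha/h


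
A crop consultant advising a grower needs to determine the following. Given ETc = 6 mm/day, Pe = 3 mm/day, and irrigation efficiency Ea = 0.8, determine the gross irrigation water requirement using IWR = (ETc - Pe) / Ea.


IWR = (ETc - Pe) / Ea
    = (6 - 3) / 0.8
    = 3 / 0.8
    = 3.75 mm/day


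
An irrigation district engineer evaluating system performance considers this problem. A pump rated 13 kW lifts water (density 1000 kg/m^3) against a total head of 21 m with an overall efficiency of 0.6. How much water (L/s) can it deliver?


Q = (P * 1000 * eta) / (rho * g * H)
  = (13 * 1000 * 0.6) / (1000 * 9.81 * 21)
  = 7800 / 206010
  = 0.03786 m^3/s = 37.86 L/s


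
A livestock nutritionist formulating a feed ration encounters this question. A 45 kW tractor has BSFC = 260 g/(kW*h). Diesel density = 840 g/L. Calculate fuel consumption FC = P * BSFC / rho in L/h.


FC = P * BSFC / rho_fuel
   = 45 * 260 / 840
   = 11700 / 840
   = 13.93 L/h


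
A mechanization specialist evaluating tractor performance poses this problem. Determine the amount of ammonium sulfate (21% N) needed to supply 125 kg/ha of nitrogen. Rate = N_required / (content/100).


Rate = N_required / (N_content / 100)
     = 125 / (21 / 100)
     = 125 / 0.21
     = 595.24 kg/ha


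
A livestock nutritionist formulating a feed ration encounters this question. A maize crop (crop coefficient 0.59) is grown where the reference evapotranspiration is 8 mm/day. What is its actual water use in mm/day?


ETc = Kc * ET0
    = 0.59 * 8
    = 4.72 mm/day


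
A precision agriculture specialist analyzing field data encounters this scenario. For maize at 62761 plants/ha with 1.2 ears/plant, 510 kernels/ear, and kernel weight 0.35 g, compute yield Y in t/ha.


Y = density * ears * kernels * kw
  = 62761 * 1.2 * 510 * 0.35 g/ha
  = 13443406.20 g/ha
  = 13443.41 kg/ha = 13.44 t/ha


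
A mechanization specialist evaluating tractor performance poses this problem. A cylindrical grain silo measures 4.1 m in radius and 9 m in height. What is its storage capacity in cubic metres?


V = pi * r^2 * h
  = pi * 4.1^2 * 9
  = pi * 16.81 * 9
  = 475.29 m^3


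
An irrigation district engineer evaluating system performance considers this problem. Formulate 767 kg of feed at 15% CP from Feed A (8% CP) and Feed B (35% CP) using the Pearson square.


parts_A = CP_b - target = 35 - 15 = 20
parts_B = target - CP_a = 15 - 8 = 7
total_parts = 20 + 7 = 27
Feed A = 767 * 20 / 27 = 568.15 kg
Feed B = 767 * 7 / 27 = 198.85 kg

568.15 kg


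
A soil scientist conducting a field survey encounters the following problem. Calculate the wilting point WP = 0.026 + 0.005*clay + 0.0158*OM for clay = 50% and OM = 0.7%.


WP = 0.026 + 0.005*50 + 0.0158*0.7
   = 0.026 + 0.2500 + 0.0111
   = 0.2871


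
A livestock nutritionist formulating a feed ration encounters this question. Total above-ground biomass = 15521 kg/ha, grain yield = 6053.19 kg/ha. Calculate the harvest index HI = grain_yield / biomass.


HI = grain_yield / biomass
   = 6053.19 / 15521
   = 0.39


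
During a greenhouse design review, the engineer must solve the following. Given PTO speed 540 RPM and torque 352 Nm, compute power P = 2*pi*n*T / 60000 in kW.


P = 2*pi*n*T / 60000
  = 2*pi * 540 * 352 / 60000
  = 1194307.86 / 60000
  = 19.91 kW


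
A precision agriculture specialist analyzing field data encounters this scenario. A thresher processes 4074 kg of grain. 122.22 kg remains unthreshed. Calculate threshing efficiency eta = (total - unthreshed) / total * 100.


eta = (total - unthreshed) / total * 100
    = (4074 - 122.22) / 4074 * 100
    = 3951.78 / 4074 * 100
    = 97%


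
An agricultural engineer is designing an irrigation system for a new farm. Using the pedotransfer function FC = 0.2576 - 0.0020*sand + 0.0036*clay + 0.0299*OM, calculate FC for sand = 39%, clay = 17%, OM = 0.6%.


FC = 0.2576 - 0.0020*39 + 0.0036*17 + 0.0299*0.6
   = 0.2576 - 0.0780 + 0.0612 + 0.0179
   = 0.2587


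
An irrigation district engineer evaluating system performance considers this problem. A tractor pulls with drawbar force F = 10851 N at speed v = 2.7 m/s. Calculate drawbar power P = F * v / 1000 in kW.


P = F * v / 1000
  = 10851 * 2.7 / 1000
  = 29297.70 / 1000
  = 29.30 kW


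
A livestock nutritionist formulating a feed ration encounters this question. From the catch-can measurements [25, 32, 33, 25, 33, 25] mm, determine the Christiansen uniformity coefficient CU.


xbar = 173 / 6 = 28.833
sum|xi - xbar| = 23
CU = 100 * (1 - 23 / (6 * 28.833))
   = 100 * (1 - 0.1329)
   = 86.71%


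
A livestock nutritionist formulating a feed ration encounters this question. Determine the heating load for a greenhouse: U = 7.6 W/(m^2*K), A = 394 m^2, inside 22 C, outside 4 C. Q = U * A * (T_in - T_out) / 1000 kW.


dT = 22 - (4) = 18 K
Q = U * A * dT
  = 7.6 * 394 * 18
  = 53899.20 W = 53.90 kW


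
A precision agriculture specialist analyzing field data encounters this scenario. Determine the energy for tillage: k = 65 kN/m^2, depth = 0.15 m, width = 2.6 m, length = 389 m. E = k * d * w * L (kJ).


E = k * d * w * L
  = 65 * 0.15 * 2.6 * 389
  = 9861.15 kJ


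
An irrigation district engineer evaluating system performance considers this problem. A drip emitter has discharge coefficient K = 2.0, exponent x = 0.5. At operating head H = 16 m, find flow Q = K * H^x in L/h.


Q = K * H^x
  = 2.0 * 16^0.5
  = 2.0 * 4
  = 8 L/h


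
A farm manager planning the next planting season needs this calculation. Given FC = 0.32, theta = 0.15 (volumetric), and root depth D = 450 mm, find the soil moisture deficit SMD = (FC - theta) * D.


SMD = (FC - theta) * D
    = (0.32 - 0.15) * 450
    = 0.170 * 450
    = 76.50 mm


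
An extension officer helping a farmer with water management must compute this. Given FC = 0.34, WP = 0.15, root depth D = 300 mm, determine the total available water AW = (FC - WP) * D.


AW = (FC - WP) * D
   = (0.34 - 0.15) * 300
   = 0.19 * 300
   = 57 mm


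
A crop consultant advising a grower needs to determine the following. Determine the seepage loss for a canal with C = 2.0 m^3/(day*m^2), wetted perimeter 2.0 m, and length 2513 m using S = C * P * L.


S = C * P * L
  = 2.0 * 2.0 * 2513
  = 10052 m^3/day


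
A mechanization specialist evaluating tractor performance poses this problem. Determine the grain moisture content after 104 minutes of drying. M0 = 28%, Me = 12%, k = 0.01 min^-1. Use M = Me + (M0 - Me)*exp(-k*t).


M = Me + (M0 - Me) * e^(-k*t)
  = 12 + (28 - 12) * e^(-0.01*104)
  = 12 + 16 * e^(-1.040)
  = 12 + 16 * 0.35345
  = 12 + 5.6553
  = 17.66%


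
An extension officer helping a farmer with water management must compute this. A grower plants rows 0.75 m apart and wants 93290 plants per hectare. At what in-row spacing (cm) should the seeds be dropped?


spacing = 10000 / (row_sp * density)
        = 10000 / (0.75 * 93290)
        = 10000 / 69967.50
        = 0.14292 m = 14.29 cm


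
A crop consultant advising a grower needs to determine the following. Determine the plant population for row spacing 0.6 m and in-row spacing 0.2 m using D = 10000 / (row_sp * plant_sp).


D = 10000 / (row_sp * plant_sp)
  = 10000 / (0.6 * 0.2)
  = 10000 / 0.1200
  = 83333.33 plants/ha


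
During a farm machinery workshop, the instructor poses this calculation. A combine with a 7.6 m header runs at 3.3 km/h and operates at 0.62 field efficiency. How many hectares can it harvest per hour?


C = w * v * eta_f / 10
  = 7.6 * 3.3 * 0.62 / 10
  = 15.55 / 10
  = 1.55 ha/h


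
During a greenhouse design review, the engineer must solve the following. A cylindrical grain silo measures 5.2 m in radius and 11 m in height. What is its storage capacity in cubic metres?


V = pi * r^2 * h
  = pi * 5.2^2 * 11
  = pi * 27.04 * 11
  = 934.44 m^3


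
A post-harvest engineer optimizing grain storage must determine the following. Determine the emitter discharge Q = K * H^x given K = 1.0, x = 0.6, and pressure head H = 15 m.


Q = K * H^x
  = 1.0 * 15^0.6
  = 1.0 * 5.0776
  = 5.08 L/h


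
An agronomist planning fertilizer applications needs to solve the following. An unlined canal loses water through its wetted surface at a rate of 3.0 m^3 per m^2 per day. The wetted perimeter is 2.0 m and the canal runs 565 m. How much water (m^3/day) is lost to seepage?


S = C * P * L
  = 3.0 * 2.0 * 565
  = 3390 m^3/day


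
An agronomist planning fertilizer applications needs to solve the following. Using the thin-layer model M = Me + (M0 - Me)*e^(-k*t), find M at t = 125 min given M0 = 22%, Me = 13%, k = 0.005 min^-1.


M = Me + (M0 - Me) * e^(-k*t)
  = 13 + (22 - 13) * e^(-0.005*125)
  = 13 + 9 * e^(-0.625)
  = 13 + 9 * 0.53526
  = 13 + 4.8174
  = 17.82%


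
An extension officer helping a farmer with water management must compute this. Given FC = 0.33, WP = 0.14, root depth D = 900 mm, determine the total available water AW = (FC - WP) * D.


AW = (FC - WP) * D
   = (0.33 - 0.14) * 900
   = 0.19 * 900
   = 171 mm


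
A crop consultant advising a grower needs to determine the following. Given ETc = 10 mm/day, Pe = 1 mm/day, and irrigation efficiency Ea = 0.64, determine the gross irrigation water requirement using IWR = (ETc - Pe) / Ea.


IWR = (ETc - Pe) / Ea
    = (10 - 1) / 0.64
    = 9 / 0.64
    = 14.06 mm/day


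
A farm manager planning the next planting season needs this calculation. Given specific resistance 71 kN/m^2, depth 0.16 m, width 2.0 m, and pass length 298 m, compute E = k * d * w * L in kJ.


E = k * d * w * L
  = 71 * 0.16 * 2.0 * 298
  = 6770.56 kJ


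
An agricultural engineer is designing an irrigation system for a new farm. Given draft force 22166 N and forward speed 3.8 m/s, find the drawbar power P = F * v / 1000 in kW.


P = F * v / 1000
  = 22166 * 3.8 / 1000
  = 84230.80 / 1000
  = 84.23 kW


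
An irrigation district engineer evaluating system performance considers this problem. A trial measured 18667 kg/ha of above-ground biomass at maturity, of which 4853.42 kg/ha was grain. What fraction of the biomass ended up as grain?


HI = grain_yield / biomass
   = 4853.42 / 18667
   = 0.26


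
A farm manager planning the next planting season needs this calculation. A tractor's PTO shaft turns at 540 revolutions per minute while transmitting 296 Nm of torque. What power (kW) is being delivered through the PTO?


P = 2*pi*n*T / 60000
  = 2*pi * 540 * 296 / 60000
  = 1004304.34 / 60000
  = 16.74 kW


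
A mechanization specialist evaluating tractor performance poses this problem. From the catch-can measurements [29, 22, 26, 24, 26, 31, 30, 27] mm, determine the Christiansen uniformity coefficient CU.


xbar = 215 / 8 = 26.875
sum|xi - xbar| = 19
CU = 100 * (1 - 19 / (8 * 26.875))
   = 100 * (1 - 0.0884)
   = 91.16%


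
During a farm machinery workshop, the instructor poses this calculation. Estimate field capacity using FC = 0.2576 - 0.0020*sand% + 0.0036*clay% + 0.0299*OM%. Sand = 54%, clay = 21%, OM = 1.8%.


FC = 0.2576 - 0.0020*54 + 0.0036*21 + 0.0299*1.8
   = 0.2576 - 0.1080 + 0.0756 + 0.0538
   = 0.2790


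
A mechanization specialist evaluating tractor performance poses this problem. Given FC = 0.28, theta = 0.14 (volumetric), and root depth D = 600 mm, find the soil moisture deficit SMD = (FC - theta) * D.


SMD = (FC - theta) * D
    = (0.28 - 0.14) * 600
    = 0.140 * 600
    = 84 mm


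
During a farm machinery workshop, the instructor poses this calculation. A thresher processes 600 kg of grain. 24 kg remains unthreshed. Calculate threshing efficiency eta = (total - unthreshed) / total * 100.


eta = (total - unthreshed) / total * 100
    = (600 - 24) / 600 * 100
    = 576 / 600 * 100
    = 96%


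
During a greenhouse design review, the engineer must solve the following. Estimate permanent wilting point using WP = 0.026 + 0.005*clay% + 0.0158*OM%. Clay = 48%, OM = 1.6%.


WP = 0.026 + 0.005*48 + 0.0158*1.6
   = 0.026 + 0.2400 + 0.0253
   = 0.2913


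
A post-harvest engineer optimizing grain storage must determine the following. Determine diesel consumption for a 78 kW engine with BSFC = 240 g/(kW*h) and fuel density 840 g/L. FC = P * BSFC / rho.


FC = P * BSFC / rho_fuel
   = 78 * 240 / 840
   = 18720 / 840
   = 22.29 L/h


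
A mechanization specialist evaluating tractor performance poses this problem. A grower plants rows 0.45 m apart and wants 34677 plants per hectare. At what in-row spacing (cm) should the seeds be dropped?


spacing = 10000 / (row_sp * density)
        = 10000 / (0.45 * 34677)
        = 10000 / 15604.65
        = 0.64083 m = 64.08 cm


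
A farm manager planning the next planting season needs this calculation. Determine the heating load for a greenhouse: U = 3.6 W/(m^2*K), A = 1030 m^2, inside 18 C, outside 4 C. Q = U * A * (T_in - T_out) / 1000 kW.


dT = 18 - (4) = 14 K
Q = U * A * dT
  = 3.6 * 1030 * 14
  = 51912 W = 51.91 kW


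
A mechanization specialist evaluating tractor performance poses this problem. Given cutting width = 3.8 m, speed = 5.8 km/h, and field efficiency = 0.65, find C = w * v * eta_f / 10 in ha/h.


C = w * v * eta_f / 10
  = 3.8 * 5.8 * 0.65 / 10
  = 14.33 / 10
  = 1.43 ha/h


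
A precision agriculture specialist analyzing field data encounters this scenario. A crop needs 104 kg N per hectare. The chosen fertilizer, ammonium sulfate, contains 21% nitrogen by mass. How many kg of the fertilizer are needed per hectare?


Rate = N_required / (N_content / 100)
     = 104 / (21 / 100)
     = 104 / 0.21
     = 495.24 kg/ha


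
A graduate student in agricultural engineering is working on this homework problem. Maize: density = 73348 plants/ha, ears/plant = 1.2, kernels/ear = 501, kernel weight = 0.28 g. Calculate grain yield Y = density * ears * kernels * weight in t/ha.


Y = density * ears * kernels * kw
  = 73348 * 1.2 * 501 * 0.28 g/ha
  = 12347108.93 g/ha
  = 12347.11 kg/ha = 12.35 t/ha


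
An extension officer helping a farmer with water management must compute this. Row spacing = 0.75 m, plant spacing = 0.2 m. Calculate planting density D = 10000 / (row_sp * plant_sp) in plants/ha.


D = 10000 / (row_sp * plant_sp)
  = 10000 / (0.75 * 0.2)
  = 10000 / 0.1500
  = 66666.67 plants/ha


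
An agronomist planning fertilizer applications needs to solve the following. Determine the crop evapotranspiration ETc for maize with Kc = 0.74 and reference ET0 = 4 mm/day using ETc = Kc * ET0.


ETc = Kc * ET0
    = 0.74 * 4
    = 2.96 mm/day


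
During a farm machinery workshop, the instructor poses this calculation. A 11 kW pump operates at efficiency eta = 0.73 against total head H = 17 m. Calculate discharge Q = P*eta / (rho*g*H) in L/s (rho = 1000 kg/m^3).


Q = (P * 1000 * eta) / (rho * g * H)
  = (11 * 1000 * 0.73) / (1000 * 9.81 * 17)
  = 8030 / 166770
  = 0.04815 m^3/s = 48.15 L/s


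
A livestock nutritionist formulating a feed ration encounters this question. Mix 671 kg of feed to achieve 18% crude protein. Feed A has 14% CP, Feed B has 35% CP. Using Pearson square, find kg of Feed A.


parts_A = CP_b - target = 35 - 18 = 17
parts_B = target - CP_a = 18 - 14 = 4
total_parts = 17 + 4 = 21
Feed A = 671 * 17 / 21 = 543.19 kg
Feed B = 671 * 4 / 21 = 127.81 kg

543.19 kg


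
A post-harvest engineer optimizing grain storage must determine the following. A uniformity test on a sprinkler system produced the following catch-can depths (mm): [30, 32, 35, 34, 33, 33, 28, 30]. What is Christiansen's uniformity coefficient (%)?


xbar = 255 / 8 = 31.875
sum|xi - xbar| = 15.250
CU = 100 * (1 - 15.250 / (8 * 31.875))
   = 100 * (1 - 0.0598)
   = 94.02%
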